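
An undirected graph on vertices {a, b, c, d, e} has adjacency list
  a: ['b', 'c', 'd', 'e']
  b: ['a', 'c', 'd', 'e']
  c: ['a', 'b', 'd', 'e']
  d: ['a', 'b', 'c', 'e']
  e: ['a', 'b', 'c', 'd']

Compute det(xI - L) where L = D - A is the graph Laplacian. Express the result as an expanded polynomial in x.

Reading degrees in the order [a, b, c, d, e] gives [4, 4, 4, 4, 4]; set D = diag(4, 4, 4, 4, 4) and form L = D - A. The eigenvalues of L are [0, 5, 5, 5, 5]; the characteristic polynomial is the product of (x - lambda_i), which multiplies out to x^5 - 20x^4 + 150x^3 - 500x^2 + 625x. The constant term is 0 because L is singular (the all-ones vector lies in its kernel). The eigenvalues sum to 20, which equals trace(L) = 2|E|.

x^5 - 20x^4 + 150x^3 - 500x^2 + 625x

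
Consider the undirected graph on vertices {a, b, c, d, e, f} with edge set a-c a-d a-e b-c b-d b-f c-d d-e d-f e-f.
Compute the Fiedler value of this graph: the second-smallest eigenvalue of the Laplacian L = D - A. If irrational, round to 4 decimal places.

Reading degrees in the order [a, b, c, d, e, f] gives [3, 3, 3, 5, 3, 3]; set D = diag(3, 3, 3, 5, 3, 3) and form L = D - A. Computing the eigenvalues of L and sorting gives [0, 2.3820, 2.3820, 4.6180, 4.6180, 6]. The Fiedler value lambda_2 = 2.3820 is strictly positive, so the graph is connected. By the matrix-tree theorem the graph has (1/6) * product of the nonzero eigenvalues = 121 spanning trees. There is one zero in the spectrum, matching the 1 component.

2.3820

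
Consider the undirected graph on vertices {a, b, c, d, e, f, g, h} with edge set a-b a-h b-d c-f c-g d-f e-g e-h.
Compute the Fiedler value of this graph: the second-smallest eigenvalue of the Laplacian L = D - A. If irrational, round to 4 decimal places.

0.5858

Each diagonal entry of L is the vertex degree and each off-diagonal entry is -1 where an edge is present, 0 otherwise; in the order [a, b, c, d, e, f, g, h] the diagonal is [2, 2, 2, 2, 2, 2, 2, 2]. The sorted Laplacian eigenvalues are [0, 0.5858, 0.5858, 2, 2, 3.4142, 3.4142, 4]; the algebraic connectivity is the second entry, 0.5858. By the matrix-tree theorem the graph has (1/8) * product of the nonzero eigenvalues = 8 spanning trees. The eigenvalues sum to 16, which equals trace(L) = 2|E|.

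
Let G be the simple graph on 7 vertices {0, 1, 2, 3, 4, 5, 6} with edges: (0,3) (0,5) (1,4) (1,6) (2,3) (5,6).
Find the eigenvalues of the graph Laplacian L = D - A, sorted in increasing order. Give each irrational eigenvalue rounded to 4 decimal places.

[0, 0.1981, 0.7530, 1.5550, 2.4450, 3.2470, 3.8019]

Reading degrees in the order [0, 1, 2, 3, 4, 5, 6] gives [2, 2, 1, 2, 1, 2, 2]; set D = diag(2, 2, 1, 2, 1, 2, 2) and form L = D - A. The multiplicity of 0 as a Laplacian eigenvalue equals the number of connected components. The single zero eigenvalue shows the graph is connected. The largest eigenvalue, 3.8019, is at most the vertex count 7.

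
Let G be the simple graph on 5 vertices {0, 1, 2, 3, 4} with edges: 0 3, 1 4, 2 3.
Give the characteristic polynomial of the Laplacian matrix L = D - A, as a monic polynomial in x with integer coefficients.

With the vertex order [0, 1, 2, 3, 4], the degrees are [1, 1, 1, 2, 1], giving D = diag(1, 1, 1, 2, 1) and L = D - A. The eigenvalues of L are [0, 0, 1, 2, 3]; the characteristic polynomial is the product of (x - lambda_i), which multiplies out to x^5 - 6x^4 + 11x^3 - 6x^2. The coefficient of x^4 equals -trace(L) = -6, matching the sum of degrees. There are 2 zeros in the spectrum, matching the 2 components.

x^5 - 6x^4 + 11x^3 - 6x^2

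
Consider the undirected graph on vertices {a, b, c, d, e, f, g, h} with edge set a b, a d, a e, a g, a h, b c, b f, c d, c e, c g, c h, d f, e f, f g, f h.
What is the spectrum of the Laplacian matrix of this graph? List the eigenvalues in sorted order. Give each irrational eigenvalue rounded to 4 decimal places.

[0, 3, 3, 3, 3, 5, 5, 8]

Each diagonal entry of L is the vertex degree and each off-diagonal entry is -1 where an edge is present, 0 otherwise; in the order [a, b, c, d, e, f, g, h] the diagonal is [5, 3, 5, 3, 3, 5, 3, 3]. Since every row of L sums to 0, the all-ones vector is in the kernel and 0 is an eigenvalue. The single zero eigenvalue shows the graph is connected. By the matrix-tree theorem the graph has (1/8) * product of the nonzero eigenvalues = 2025 spanning trees. The eigenvalues sum to 30, which equals trace(L) = 2|E|.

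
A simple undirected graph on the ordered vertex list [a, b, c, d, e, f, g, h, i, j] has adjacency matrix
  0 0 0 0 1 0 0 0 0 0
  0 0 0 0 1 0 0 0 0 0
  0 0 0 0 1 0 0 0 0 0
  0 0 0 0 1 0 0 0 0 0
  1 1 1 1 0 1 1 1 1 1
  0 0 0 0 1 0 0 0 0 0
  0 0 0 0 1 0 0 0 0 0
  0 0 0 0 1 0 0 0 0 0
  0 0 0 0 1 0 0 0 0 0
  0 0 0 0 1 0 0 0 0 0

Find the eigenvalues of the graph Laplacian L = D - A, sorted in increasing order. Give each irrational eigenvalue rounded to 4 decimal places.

Reading degrees in the order [a, b, c, d, e, f, g, h, i, j] gives [1, 1, 1, 1, 9, 1, 1, 1, 1, 1]; set D = diag(1, 1, 1, 1, 9, 1, 1, 1, 1, 1) and form L = D - A. The multiplicity of 0 as a Laplacian eigenvalue equals the number of connected components. The single zero eigenvalue shows the graph is connected.

[0, 1, 1, 1, 1, 1, 1, 1, 1, 10]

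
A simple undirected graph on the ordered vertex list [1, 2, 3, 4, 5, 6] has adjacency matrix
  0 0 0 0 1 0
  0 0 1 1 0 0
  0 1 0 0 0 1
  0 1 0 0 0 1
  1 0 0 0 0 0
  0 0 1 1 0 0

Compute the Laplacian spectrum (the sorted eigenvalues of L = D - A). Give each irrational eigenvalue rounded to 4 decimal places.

With the vertex order [1, 2, 3, 4, 5, 6], the degrees are [1, 2, 2, 2, 1, 2], giving D = diag(1, 2, 2, 2, 1, 2) and L = D - A. Diagonalising L (or applying a numerical eigensolver to the 6x6 matrix) gives the spectrum above. The 2 zero eigenvalues correspond to the 2 connected components. The largest eigenvalue, 4, is at most the vertex count 6.

[0, 0, 2, 2, 2, 4]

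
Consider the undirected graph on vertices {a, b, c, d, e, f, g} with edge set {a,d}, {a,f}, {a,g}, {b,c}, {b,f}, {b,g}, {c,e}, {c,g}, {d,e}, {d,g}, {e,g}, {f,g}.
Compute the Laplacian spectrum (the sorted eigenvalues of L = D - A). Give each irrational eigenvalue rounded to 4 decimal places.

[0, 2, 2, 4, 4, 5, 7]

With the vertex order [a, b, c, d, e, f, g], the degrees are [3, 3, 3, 3, 3, 3, 6], giving D = diag(3, 3, 3, 3, 3, 3, 6) and L = D - A. Diagonalising L (or applying a numerical eigensolver to the 7x7 matrix) gives the spectrum above. The single zero eigenvalue shows the graph is connected. There is one zero in the spectrum, matching the 1 component.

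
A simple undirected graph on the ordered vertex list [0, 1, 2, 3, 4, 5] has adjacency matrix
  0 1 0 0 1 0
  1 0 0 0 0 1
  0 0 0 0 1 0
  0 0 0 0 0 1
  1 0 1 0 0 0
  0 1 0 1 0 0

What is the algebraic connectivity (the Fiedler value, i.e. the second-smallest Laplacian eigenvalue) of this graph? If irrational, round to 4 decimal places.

0.2679

With the vertex order [0, 1, 2, 3, 4, 5], the degrees are [2, 2, 1, 1, 2, 2], giving D = diag(2, 2, 1, 1, 2, 2) and L = D - A. The sorted Laplacian eigenvalues are [0, 0.2679, 1, 2, 3, 3.7321]; the algebraic connectivity is the second entry, 0.2679.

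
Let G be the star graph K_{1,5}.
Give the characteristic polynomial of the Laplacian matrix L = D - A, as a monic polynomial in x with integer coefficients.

The graph has 6 vertices and degree multiset [5, 1, 1, 1, 1, 1]; D is the diagonal matrix of degrees and L = D - A. L has integer entries, so p(x) = det(xI - L) has integer coefficients. Expanding the determinant yields x^6 - 10x^5 + 30x^4 - 40x^3 + 25x^2 - 6x. The coefficient of x^5 equals -trace(L) = -10, matching the sum of degrees.

x^6 - 10x^5 + 30x^4 - 40x^3 + 25x^2 - 6x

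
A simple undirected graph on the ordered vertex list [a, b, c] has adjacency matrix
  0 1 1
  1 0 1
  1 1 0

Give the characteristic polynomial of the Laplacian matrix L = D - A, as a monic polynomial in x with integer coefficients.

x^3 - 6x^2 + 9x

Each diagonal entry of L is the vertex degree and each off-diagonal entry is -1 where an edge is present, 0 otherwise; in the order [a, b, c] the diagonal is [2, 2, 2]. L has integer entries, so p(x) = det(xI - L) has integer coefficients. Expanding the determinant yields x^3 - 6x^2 + 9x. The constant term is 0 because L is singular (the all-ones vector lies in its kernel). There is one zero in the spectrum, matching the 1 component. The eigenvalues sum to 6, which equals trace(L) = 2|E|.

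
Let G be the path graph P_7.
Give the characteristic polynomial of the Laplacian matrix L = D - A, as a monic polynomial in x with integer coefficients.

The graph has 7 vertices and degree multiset [2, 2, 2, 2, 2, 1, 1]; D is the diagonal matrix of degrees and L = D - A. Computing det(xI - L) by cofactor expansion (or equivalently via sum-over-permutations) gives x^7 - 12x^6 + 55x^5 - 120x^4 + 126x^3 - 56x^2 + 7x. The coefficient of x^6 equals -trace(L) = -12, matching the sum of degrees. By the matrix-tree theorem the graph has (1/7) * product of the nonzero eigenvalues = 1 spanning tree. The eigenvalues sum to 12, which equals trace(L) = 2|E|.

x^7 - 12x^6 + 55x^5 - 120x^4 + 126x^3 - 56x^2 + 7x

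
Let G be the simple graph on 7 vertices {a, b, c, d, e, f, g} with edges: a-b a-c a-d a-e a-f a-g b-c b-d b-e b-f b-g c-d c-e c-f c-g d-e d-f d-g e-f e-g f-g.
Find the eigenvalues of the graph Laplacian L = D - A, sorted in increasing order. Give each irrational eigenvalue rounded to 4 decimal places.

With the vertex order [a, b, c, d, e, f, g], the degrees are [6, 6, 6, 6, 6, 6, 6], giving D = diag(6, 6, 6, 6, 6, 6, 6) and L = D - A. L is symmetric positive semidefinite, so every eigenvalue is real and nonnegative. The single zero eigenvalue shows the graph is connected. The largest eigenvalue, 7, is at most the vertex count 7. The eigenvalues sum to 42, which equals trace(L) = 2|E|.

[0, 7, 7, 7, 7, 7, 7]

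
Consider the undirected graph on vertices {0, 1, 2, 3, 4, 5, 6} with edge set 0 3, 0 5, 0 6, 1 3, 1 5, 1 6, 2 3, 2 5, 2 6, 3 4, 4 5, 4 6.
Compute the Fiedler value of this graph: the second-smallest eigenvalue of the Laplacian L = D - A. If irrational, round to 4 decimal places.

3

Each diagonal entry of L is the vertex degree and each off-diagonal entry is -1 where an edge is present, 0 otherwise; in the order [0, 1, 2, 3, 4, 5, 6] the diagonal is [3, 3, 3, 4, 3, 4, 4]. Computing the eigenvalues of L and sorting gives [0, 3, 3, 3, 4, 4, 7]. The Fiedler value lambda_2 = 3 is strictly positive, so the graph is connected. The eigenvalues sum to 24, which equals trace(L) = 2|E|. There is one zero in the spectrum, matching the 1 component.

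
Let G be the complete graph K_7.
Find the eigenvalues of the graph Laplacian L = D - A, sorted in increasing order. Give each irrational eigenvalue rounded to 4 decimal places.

[0, 7, 7, 7, 7, 7, 7]

The graph has 7 vertices and degree multiset [6, 6, 6, 6, 6, 6, 6]; D is the diagonal matrix of degrees and L = D - A. Since every row of L sums to 0, the all-ones vector is in the kernel and 0 is an eigenvalue. The single zero eigenvalue shows the graph is connected. The eigenvalues sum to 42, which equals trace(L) = 2|E|. There is one zero in the spectrum, matching the 1 component.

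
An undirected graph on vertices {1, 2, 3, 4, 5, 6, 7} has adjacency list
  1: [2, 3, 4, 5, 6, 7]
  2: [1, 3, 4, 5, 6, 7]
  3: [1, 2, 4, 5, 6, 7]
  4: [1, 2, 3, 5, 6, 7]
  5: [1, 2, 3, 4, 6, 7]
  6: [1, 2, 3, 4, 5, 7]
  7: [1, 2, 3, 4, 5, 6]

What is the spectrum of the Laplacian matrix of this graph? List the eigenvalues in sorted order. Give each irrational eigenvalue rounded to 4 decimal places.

[0, 7, 7, 7, 7, 7, 7]

Reading degrees in the order [1, 2, 3, 4, 5, 6, 7] gives [6, 6, 6, 6, 6, 6, 6]; set D = diag(6, 6, 6, 6, 6, 6, 6) and form L = D - A. Since every row of L sums to 0, the all-ones vector is in the kernel and 0 is an eigenvalue. The single zero eigenvalue shows the graph is connected. By the matrix-tree theorem the graph has (1/7) * product of the nonzero eigenvalues = 16807 spanning trees.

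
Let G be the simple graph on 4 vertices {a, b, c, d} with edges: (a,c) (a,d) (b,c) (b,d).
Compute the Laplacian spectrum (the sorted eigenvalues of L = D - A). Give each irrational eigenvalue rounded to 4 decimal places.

[0, 2, 2, 4]

Each diagonal entry of L is the vertex degree and each off-diagonal entry is -1 where an edge is present, 0 otherwise; in the order [a, b, c, d] the diagonal is [2, 2, 2, 2]. The multiplicity of 0 as a Laplacian eigenvalue equals the number of connected components. The single zero eigenvalue shows the graph is connected. The eigenvalues sum to 8, which equals trace(L) = 2|E|. The largest eigenvalue, 4, is at most the vertex count 4.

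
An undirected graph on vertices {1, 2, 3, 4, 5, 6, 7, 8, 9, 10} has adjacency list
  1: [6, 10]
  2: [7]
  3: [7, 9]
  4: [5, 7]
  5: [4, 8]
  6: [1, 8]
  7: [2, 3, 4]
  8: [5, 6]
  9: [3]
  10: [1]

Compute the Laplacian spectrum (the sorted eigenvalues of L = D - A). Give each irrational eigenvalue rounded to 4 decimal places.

[0, 0.1100, 0.4616, 0.6697, 1.2415, 2, 2.4010, 3.0579, 3.7120, 4.3463]

Each diagonal entry of L is the vertex degree and each off-diagonal entry is -1 where an edge is present, 0 otherwise; in the order [1, 2, 3, 4, 5, 6, 7, 8, 9, 10] the diagonal is [2, 1, 2, 2, 2, 2, 3, 2, 1, 1]. Since every row of L sums to 0, the all-ones vector is in the kernel and 0 is an eigenvalue. The largest eigenvalue, 4.3463, is at most the vertex count 10.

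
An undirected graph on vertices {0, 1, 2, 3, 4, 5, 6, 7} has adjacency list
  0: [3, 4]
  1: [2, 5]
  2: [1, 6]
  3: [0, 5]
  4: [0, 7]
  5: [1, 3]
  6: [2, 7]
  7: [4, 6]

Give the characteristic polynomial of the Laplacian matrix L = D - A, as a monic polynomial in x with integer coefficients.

x^8 - 16x^7 + 104x^6 - 352x^5 + 660x^4 - 672x^3 + 336x^2 - 64x

Reading degrees in the order [0, 1, 2, 3, 4, 5, 6, 7] gives [2, 2, 2, 2, 2, 2, 2, 2]; set D = diag(2, 2, 2, 2, 2, 2, 2, 2) and form L = D - A. Computing det(xI - L) by cofactor expansion (or equivalently via sum-over-permutations) gives x^8 - 16x^7 + 104x^6 - 352x^5 + 660x^4 - 672x^3 + 336x^2 - 64x. The constant term is 0 because L is singular (the all-ones vector lies in its kernel). The largest eigenvalue, 4, is at most the vertex count 8.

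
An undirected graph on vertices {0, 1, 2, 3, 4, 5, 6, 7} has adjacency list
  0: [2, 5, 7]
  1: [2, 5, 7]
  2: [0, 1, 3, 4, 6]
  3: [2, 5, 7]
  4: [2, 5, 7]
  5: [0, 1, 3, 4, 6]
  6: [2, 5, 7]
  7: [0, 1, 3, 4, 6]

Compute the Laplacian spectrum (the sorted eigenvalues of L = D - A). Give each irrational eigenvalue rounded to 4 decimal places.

Reading degrees in the order [0, 1, 2, 3, 4, 5, 6, 7] gives [3, 3, 5, 3, 3, 5, 3, 5]; set D = diag(3, 3, 5, 3, 3, 5, 3, 5) and form L = D - A. L is symmetric positive semidefinite, so every eigenvalue is real and nonnegative. The largest eigenvalue, 8, is at most the vertex count 8. The eigenvalues sum to 30, which equals trace(L) = 2|E|.

[0, 3, 3, 3, 3, 5, 5, 8]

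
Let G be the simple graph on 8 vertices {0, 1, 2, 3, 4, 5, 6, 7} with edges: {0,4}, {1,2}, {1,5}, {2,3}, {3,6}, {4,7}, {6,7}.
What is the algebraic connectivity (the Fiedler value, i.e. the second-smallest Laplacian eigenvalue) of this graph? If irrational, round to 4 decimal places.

0.1522

Each diagonal entry of L is the vertex degree and each off-diagonal entry is -1 where an edge is present, 0 otherwise; in the order [0, 1, 2, 3, 4, 5, 6, 7] the diagonal is [1, 2, 2, 2, 2, 1, 2, 2]. Computing the eigenvalues of L and sorting gives [0, 0.1522, 0.5858, 1.2346, 2, 2.7654, 3.4142, 3.8478]. The Fiedler value lambda_2 = 0.1522 is strictly positive, so the graph is connected. The largest eigenvalue, 3.8478, is at most the vertex count 8.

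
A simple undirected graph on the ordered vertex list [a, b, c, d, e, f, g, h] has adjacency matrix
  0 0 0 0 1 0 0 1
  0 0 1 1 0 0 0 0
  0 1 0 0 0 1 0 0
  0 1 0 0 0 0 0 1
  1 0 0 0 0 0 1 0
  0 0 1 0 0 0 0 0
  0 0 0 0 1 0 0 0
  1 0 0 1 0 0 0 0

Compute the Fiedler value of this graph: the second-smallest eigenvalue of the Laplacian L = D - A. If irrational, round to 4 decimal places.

0.1522

With the vertex order [a, b, c, d, e, f, g, h], the degrees are [2, 2, 2, 2, 2, 1, 1, 2], giving D = diag(2, 2, 2, 2, 2, 1, 1, 2) and L = D - A. The smallest Laplacian eigenvalue is always 0. The next one, lambda_2 = 0.1522, measures how hard the graph is to disconnect: larger values mean better connectivity. The largest eigenvalue, 3.8478, is at most the vertex count 8.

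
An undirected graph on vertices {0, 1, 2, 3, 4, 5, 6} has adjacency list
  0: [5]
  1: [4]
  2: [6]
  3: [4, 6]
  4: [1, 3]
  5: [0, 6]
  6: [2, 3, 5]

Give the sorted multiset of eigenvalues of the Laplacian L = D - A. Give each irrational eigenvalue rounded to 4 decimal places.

[0, 0.2603, 0.6262, 1.4055, 2.2742, 3.0996, 4.3342]

With the vertex order [0, 1, 2, 3, 4, 5, 6], the degrees are [1, 1, 1, 2, 2, 2, 3], giving D = diag(1, 1, 1, 2, 2, 2, 3) and L = D - A. Diagonalising L (or applying a numerical eigensolver to the 7x7 matrix) gives the spectrum above. The single zero eigenvalue shows the graph is connected. The largest eigenvalue, 4.3342, is at most the vertex count 7.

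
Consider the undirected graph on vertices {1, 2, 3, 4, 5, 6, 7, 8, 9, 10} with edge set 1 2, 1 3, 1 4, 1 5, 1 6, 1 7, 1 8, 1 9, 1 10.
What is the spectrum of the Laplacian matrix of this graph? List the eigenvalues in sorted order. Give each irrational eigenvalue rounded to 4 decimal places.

Reading degrees in the order [1, 2, 3, 4, 5, 6, 7, 8, 9, 10] gives [9, 1, 1, 1, 1, 1, 1, 1, 1, 1]; set D = diag(9, 1, 1, 1, 1, 1, 1, 1, 1, 1) and form L = D - A. L is symmetric positive semidefinite, so every eigenvalue is real and nonnegative. The single zero eigenvalue shows the graph is connected.

[0, 1, 1, 1, 1, 1, 1, 1, 1, 10]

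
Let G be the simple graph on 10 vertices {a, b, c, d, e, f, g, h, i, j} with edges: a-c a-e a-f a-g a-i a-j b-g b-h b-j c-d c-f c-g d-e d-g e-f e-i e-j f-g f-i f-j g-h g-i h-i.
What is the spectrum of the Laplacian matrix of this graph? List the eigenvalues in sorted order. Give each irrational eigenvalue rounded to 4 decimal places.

[0, 1.8799, 2.7769, 3.2445, 4, 5.1640, 6.3674, 7, 7.1331, 8.4343]

Reading degrees in the order [a, b, c, d, e, f, g, h, i, j] gives [6, 3, 4, 3, 5, 6, 7, 3, 5, 4]; set D = diag(6, 3, 4, 3, 5, 6, 7, 3, 5, 4) and form L = D - A. Since every row of L sums to 0, the all-ones vector is in the kernel and 0 is an eigenvalue. The single zero eigenvalue shows the graph is connected. By the matrix-tree theorem the graph has (1/10) * product of the nonzero eigenvalues = 93814 spanning trees.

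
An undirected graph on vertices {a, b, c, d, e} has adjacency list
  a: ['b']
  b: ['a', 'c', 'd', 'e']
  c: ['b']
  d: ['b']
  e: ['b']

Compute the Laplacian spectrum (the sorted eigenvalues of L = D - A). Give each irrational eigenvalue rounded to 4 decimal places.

Each diagonal entry of L is the vertex degree and each off-diagonal entry is -1 where an edge is present, 0 otherwise; in the order [a, b, c, d, e] the diagonal is [1, 4, 1, 1, 1]. Diagonalising L (or applying a numerical eigensolver to the 5x5 matrix) gives the spectrum above. The single zero eigenvalue shows the graph is connected. By the matrix-tree theorem the graph has (1/5) * product of the nonzero eigenvalues = 1 spanning tree.

[0, 1, 1, 1, 5]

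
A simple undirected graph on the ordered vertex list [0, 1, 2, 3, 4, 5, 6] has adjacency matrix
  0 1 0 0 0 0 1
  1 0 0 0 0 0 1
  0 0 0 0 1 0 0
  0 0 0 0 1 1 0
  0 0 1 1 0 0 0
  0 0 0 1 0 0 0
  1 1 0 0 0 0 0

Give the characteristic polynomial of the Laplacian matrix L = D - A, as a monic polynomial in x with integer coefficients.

x^7 - 12x^6 + 55x^5 - 118x^4 + 114x^3 - 36x^2

With the vertex order [0, 1, 2, 3, 4, 5, 6], the degrees are [2, 2, 1, 2, 2, 1, 2], giving D = diag(2, 2, 1, 2, 2, 1, 2) and L = D - A. Computing det(xI - L) by cofactor expansion (or equivalently via sum-over-permutations) gives x^7 - 12x^6 + 55x^5 - 118x^4 + 114x^3 - 36x^2. Since p(0) = det(-L) = 0, x divides p(x). The largest eigenvalue, 3.4142, is at most the vertex count 7.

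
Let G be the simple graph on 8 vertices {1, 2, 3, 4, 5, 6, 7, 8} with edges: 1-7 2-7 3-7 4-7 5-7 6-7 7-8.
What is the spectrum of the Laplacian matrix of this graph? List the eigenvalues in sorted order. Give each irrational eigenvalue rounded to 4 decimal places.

With the vertex order [1, 2, 3, 4, 5, 6, 7, 8], the degrees are [1, 1, 1, 1, 1, 1, 7, 1], giving D = diag(1, 1, 1, 1, 1, 1, 7, 1) and L = D - A. Diagonalising L (or applying a numerical eigensolver to the 8x8 matrix) gives the spectrum above. There is one zero in the spectrum, matching the 1 component. By the matrix-tree theorem the graph has (1/8) * product of the nonzero eigenvalues = 1 spanning tree.

[0, 1, 1, 1, 1, 1, 1, 8]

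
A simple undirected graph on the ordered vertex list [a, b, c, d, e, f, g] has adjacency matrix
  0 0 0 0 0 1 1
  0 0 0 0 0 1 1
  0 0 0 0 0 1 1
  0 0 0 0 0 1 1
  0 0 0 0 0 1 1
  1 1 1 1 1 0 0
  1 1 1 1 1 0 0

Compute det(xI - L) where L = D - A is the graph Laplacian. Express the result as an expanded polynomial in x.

Each diagonal entry of L is the vertex degree and each off-diagonal entry is -1 where an edge is present, 0 otherwise; in the order [a, b, c, d, e, f, g] the diagonal is [2, 2, 2, 2, 2, 5, 5]. The eigenvalues of L are [0, 2, 2, 2, 2, 5, 7]; the characteristic polynomial is the product of (x - lambda_i), which multiplies out to x^7 - 20x^6 + 155x^5 - 600x^4 + 1240x^3 - 1312x^2 + 560x. The coefficient of x^6 equals -trace(L) = -20, matching the sum of degrees.

x^7 - 20x^6 + 155x^5 - 600x^4 + 1240x^3 - 1312x^2 + 560x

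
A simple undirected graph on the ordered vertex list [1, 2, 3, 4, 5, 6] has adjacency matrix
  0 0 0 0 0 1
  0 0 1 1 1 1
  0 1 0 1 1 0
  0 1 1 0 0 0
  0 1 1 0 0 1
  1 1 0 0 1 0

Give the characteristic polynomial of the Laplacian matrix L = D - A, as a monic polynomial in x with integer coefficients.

Reading degrees in the order [1, 2, 3, 4, 5, 6] gives [1, 4, 3, 2, 3, 3]; set D = diag(1, 4, 3, 2, 3, 3) and form L = D - A. L has integer entries, so p(x) = det(xI - L) has integer coefficients. Expanding the determinant yields x^6 - 16x^5 + 96x^4 - 264x^3 + 320x^2 - 126x. Since p(0) = det(-L) = 0, x divides p(x).

x^6 - 16x^5 + 96x^4 - 264x^3 + 320x^2 - 126x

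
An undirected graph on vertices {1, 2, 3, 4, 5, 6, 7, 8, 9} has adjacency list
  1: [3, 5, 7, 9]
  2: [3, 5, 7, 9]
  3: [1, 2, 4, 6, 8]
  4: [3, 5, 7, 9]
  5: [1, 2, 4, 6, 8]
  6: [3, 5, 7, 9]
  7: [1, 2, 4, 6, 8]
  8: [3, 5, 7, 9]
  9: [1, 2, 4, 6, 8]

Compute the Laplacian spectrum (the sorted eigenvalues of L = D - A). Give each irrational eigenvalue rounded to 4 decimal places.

[0, 4, 4, 4, 4, 5, 5, 5, 9]

Reading degrees in the order [1, 2, 3, 4, 5, 6, 7, 8, 9] gives [4, 4, 5, 4, 5, 4, 5, 4, 5]; set D = diag(4, 4, 5, 4, 5, 4, 5, 4, 5) and form L = D - A. The multiplicity of 0 as a Laplacian eigenvalue equals the number of connected components. The single zero eigenvalue shows the graph is connected.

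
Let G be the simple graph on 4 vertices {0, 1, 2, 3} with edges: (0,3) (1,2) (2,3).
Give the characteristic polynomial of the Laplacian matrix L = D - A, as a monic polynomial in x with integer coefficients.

Reading degrees in the order [0, 1, 2, 3] gives [1, 1, 2, 2]; set D = diag(1, 1, 2, 2) and form L = D - A. L has integer entries, so p(x) = det(xI - L) has integer coefficients. Expanding the determinant yields x^4 - 6x^3 + 10x^2 - 4x. The coefficient of x^3 equals -trace(L) = -6, matching the sum of degrees. By the matrix-tree theorem the graph has (1/4) * product of the nonzero eigenvalues = 1 spanning tree.

x^4 - 6x^3 + 10x^2 - 4x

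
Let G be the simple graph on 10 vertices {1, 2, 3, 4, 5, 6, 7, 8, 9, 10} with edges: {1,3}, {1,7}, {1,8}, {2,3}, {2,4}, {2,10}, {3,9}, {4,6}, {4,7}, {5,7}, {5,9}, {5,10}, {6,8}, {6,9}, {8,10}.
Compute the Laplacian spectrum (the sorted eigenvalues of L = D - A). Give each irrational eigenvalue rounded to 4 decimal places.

[0, 2, 2, 2, 2, 2, 5, 5, 5, 5]

With the vertex order [1, 2, 3, 4, 5, 6, 7, 8, 9, 10], the degrees are [3, 3, 3, 3, 3, 3, 3, 3, 3, 3], giving D = diag(3, 3, 3, 3, 3, 3, 3, 3, 3, 3) and L = D - A. Since every row of L sums to 0, the all-ones vector is in the kernel and 0 is an eigenvalue. The largest eigenvalue, 5, is at most the vertex count 10. By the matrix-tree theorem the graph has (1/10) * product of the nonzero eigenvalues = 2000 spanning trees.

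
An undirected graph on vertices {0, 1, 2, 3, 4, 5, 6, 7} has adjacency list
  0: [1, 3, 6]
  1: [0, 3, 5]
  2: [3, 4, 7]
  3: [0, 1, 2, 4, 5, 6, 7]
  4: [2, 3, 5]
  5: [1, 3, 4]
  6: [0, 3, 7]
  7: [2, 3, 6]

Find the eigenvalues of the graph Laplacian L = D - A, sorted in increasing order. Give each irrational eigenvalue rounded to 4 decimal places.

With the vertex order [0, 1, 2, 3, 4, 5, 6, 7], the degrees are [3, 3, 3, 7, 3, 3, 3, 3], giving D = diag(3, 3, 3, 7, 3, 3, 3, 3) and L = D - A. Since every row of L sums to 0, the all-ones vector is in the kernel and 0 is an eigenvalue. The single zero eigenvalue shows the graph is connected. The largest eigenvalue, 8, is at most the vertex count 8.

[0, 1.7530, 1.7530, 3.4450, 3.4450, 4.8019, 4.8019, 8]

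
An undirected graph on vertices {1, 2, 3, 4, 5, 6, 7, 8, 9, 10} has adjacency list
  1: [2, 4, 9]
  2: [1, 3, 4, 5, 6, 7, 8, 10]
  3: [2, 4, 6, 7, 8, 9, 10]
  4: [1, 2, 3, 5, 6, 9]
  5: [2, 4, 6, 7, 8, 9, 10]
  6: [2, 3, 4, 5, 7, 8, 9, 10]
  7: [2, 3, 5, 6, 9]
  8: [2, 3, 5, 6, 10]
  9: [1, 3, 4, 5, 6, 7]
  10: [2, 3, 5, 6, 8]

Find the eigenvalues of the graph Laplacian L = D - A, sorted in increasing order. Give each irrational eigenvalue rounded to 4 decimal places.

With the vertex order [1, 2, 3, 4, 5, 6, 7, 8, 9, 10], the degrees are [3, 8, 7, 6, 7, 8, 5, 5, 6, 5], giving D = diag(3, 8, 7, 6, 7, 8, 5, 5, 6, 5) and L = D - A. L is symmetric positive semidefinite, so every eigenvalue is real and nonnegative. The single zero eigenvalue shows the graph is connected.

[0, 2.6493, 4.2562, 5.7725, 6, 6.8742, 7, 8.9696, 9, 9.4781]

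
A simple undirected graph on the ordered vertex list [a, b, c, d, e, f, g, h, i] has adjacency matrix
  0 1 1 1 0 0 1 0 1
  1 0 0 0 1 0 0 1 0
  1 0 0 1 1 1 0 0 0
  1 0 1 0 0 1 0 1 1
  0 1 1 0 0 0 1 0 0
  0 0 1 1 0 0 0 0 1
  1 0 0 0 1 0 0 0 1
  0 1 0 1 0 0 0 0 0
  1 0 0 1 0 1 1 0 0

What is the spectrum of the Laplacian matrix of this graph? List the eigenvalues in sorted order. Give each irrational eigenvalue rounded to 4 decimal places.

With the vertex order [a, b, c, d, e, f, g, h, i], the degrees are [5, 3, 4, 5, 3, 3, 3, 2, 4], giving D = diag(5, 3, 4, 5, 3, 3, 3, 2, 4) and L = D - A. L is symmetric positive semidefinite, so every eigenvalue is real and nonnegative. There is one zero in the spectrum, matching the 1 component. The largest eigenvalue, 6.7625, is at most the vertex count 9.

[0, 1.4780, 1.8909, 2.8089, 3.6586, 4.1458, 5.0338, 6.2215, 6.7625]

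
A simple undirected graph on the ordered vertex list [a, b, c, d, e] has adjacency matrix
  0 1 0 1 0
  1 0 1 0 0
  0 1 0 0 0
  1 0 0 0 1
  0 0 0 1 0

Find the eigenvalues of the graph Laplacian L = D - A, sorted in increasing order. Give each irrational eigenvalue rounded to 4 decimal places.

Each diagonal entry of L is the vertex degree and each off-diagonal entry is -1 where an edge is present, 0 otherwise; in the order [a, b, c, d, e] the diagonal is [2, 2, 1, 2, 1]. Since every row of L sums to 0, the all-ones vector is in the kernel and 0 is an eigenvalue. The single zero eigenvalue shows the graph is connected. There is one zero in the spectrum, matching the 1 component.

[0, 0.3820, 1.3820, 2.6180, 3.6180]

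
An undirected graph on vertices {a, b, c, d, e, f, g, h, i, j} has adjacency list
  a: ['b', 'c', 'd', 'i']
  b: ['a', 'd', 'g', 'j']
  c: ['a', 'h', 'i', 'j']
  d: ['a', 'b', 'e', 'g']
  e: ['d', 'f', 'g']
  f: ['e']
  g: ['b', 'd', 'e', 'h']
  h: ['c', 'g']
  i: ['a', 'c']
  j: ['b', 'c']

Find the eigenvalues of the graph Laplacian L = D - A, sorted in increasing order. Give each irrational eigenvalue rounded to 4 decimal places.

Reading degrees in the order [a, b, c, d, e, f, g, h, i, j] gives [4, 4, 4, 4, 3, 1, 4, 2, 2, 2]; set D = diag(4, 4, 4, 4, 3, 1, 4, 2, 2, 2) and form L = D - A. Diagonalising L (or applying a numerical eigensolver to the 10x10 matrix) gives the spectrum above. The single zero eigenvalue shows the graph is connected. There is one zero in the spectrum, matching the 1 component.

[0, 0.5534, 1.4808, 1.6972, 1.8797, 3.4642, 4.2148, 5.3028, 5.4382, 5.9690]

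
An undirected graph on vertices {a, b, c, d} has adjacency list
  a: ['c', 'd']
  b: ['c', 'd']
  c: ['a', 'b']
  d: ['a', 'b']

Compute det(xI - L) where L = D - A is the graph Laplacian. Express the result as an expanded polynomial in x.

Reading degrees in the order [a, b, c, d] gives [2, 2, 2, 2]; set D = diag(2, 2, 2, 2) and form L = D - A. Computing det(xI - L) by cofactor expansion (or equivalently via sum-over-permutations) gives x^4 - 8x^3 + 20x^2 - 16x. The coefficient of x^3 equals -trace(L) = -8, matching the sum of degrees. The largest eigenvalue, 4, is at most the vertex count 4.

x^4 - 8x^3 + 20x^2 - 16x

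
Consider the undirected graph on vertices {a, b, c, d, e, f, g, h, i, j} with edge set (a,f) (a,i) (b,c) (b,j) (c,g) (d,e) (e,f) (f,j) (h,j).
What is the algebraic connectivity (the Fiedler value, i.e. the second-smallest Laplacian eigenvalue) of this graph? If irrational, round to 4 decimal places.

0.1700

Reading degrees in the order [a, b, c, d, e, f, g, h, i, j] gives [2, 2, 2, 1, 2, 3, 1, 1, 1, 3]; set D = diag(2, 2, 2, 1, 2, 3, 1, 1, 1, 3) and form L = D - A. The smallest Laplacian eigenvalue is always 0. The next one, lambda_2 = 0.1700, measures how hard the graph is to disconnect: larger values mean better connectivity. The eigenvalues sum to 18, which equals trace(L) = 2|E|. By the matrix-tree theorem the graph has (1/10) * product of the nonzero eigenvalues = 1 spanning tree.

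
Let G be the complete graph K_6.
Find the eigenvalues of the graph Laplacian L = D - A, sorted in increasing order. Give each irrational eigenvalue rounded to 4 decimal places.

The graph has 6 vertices and degree multiset [5, 5, 5, 5, 5, 5]; D is the diagonal matrix of degrees and L = D - A. L is symmetric positive semidefinite, so every eigenvalue is real and nonnegative.

[0, 6, 6, 6, 6, 6]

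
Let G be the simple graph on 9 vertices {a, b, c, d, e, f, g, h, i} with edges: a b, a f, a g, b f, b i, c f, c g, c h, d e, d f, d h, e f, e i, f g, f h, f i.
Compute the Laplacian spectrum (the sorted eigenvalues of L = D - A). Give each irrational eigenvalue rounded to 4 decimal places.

[0, 1.5858, 1.5858, 3, 3, 4.4142, 4.4142, 5, 9]

Reading degrees in the order [a, b, c, d, e, f, g, h, i] gives [3, 3, 3, 3, 3, 8, 3, 3, 3]; set D = diag(3, 3, 3, 3, 3, 8, 3, 3, 3) and form L = D - A. Since every row of L sums to 0, the all-ones vector is in the kernel and 0 is an eigenvalue. By the matrix-tree theorem the graph has (1/9) * product of the nonzero eigenvalues = 2205 spanning trees. The eigenvalues sum to 32, which equals trace(L) = 2|E|.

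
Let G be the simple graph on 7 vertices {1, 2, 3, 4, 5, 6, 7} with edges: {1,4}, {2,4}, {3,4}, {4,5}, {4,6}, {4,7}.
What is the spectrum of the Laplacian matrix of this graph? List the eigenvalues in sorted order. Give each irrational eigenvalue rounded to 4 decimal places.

[0, 1, 1, 1, 1, 1, 7]

Each diagonal entry of L is the vertex degree and each off-diagonal entry is -1 where an edge is present, 0 otherwise; in the order [1, 2, 3, 4, 5, 6, 7] the diagonal is [1, 1, 1, 6, 1, 1, 1]. Diagonalising L (or applying a numerical eigensolver to the 7x7 matrix) gives the spectrum above. By the matrix-tree theorem the graph has (1/7) * product of the nonzero eigenvalues = 1 spanning tree.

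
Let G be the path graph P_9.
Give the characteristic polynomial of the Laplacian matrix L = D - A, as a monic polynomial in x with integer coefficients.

x^9 - 16x^8 + 105x^7 - 364x^6 + 715x^5 - 792x^4 + 462x^3 - 120x^2 + 9x

The graph has 9 vertices and degree multiset [2, 2, 2, 2, 2, 2, 2, 1, 1]; D is the diagonal matrix of degrees and L = D - A. Computing det(xI - L) by cofactor expansion (or equivalently via sum-over-permutations) gives x^9 - 16x^8 + 105x^7 - 364x^6 + 715x^5 - 792x^4 + 462x^3 - 120x^2 + 9x. The constant term is 0 because L is singular (the all-ones vector lies in its kernel).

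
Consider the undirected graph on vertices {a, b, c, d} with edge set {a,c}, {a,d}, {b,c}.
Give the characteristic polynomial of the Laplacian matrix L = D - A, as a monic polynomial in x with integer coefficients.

x^4 - 6x^3 + 10x^2 - 4x

Reading degrees in the order [a, b, c, d] gives [2, 1, 2, 1]; set D = diag(2, 1, 2, 1) and form L = D - A. Computing det(xI - L) by cofactor expansion (or equivalently via sum-over-permutations) gives x^4 - 6x^3 + 10x^2 - 4x. The constant term is 0 because L is singular (the all-ones vector lies in its kernel). The largest eigenvalue, 3.4142, is at most the vertex count 4.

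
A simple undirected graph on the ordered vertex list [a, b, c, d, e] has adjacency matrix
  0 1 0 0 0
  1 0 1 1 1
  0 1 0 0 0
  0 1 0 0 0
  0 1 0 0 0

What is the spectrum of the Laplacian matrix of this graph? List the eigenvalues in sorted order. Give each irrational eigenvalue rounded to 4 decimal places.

[0, 1, 1, 1, 5]

Each diagonal entry of L is the vertex degree and each off-diagonal entry is -1 where an edge is present, 0 otherwise; in the order [a, b, c, d, e] the diagonal is [1, 4, 1, 1, 1]. Diagonalising L (or applying a numerical eigensolver to the 5x5 matrix) gives the spectrum above. The single zero eigenvalue shows the graph is connected. The eigenvalues sum to 8, which equals trace(L) = 2|E|.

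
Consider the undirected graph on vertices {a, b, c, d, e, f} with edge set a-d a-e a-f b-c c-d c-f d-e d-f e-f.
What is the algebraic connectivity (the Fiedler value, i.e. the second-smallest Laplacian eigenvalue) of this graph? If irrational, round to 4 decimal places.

Each diagonal entry of L is the vertex degree and each off-diagonal entry is -1 where an edge is present, 0 otherwise; in the order [a, b, c, d, e, f] the diagonal is [3, 1, 3, 4, 3, 4]. The smallest Laplacian eigenvalue is always 0. The next one, lambda_2 = 0.7639, measures how hard the graph is to disconnect: larger values mean better connectivity. The eigenvalues sum to 18, which equals trace(L) = 2|E|.

0.7639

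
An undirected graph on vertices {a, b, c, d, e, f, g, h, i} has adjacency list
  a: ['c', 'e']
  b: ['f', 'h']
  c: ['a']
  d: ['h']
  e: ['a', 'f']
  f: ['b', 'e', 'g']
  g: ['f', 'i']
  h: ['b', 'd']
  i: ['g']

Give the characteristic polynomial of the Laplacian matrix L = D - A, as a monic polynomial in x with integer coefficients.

Reading degrees in the order [a, b, c, d, e, f, g, h, i] gives [2, 2, 1, 1, 2, 3, 2, 2, 1]; set D = diag(2, 2, 1, 1, 2, 3, 2, 2, 1) and form L = D - A. L has integer entries, so p(x) = det(xI - L) has integer coefficients. Expanding the determinant yields x^9 - 16x^8 + 104x^7 - 354x^6 + 677x^5 - 724x^4 + 405x^3 - 102x^2 + 9x. The coefficient of x^8 equals -trace(L) = -16, matching the sum of degrees. The eigenvalues sum to 16, which equals trace(L) = 2|E|. There is one zero in the spectrum, matching the 1 component.

x^9 - 16x^8 + 104x^7 - 354x^6 + 677x^5 - 724x^4 + 405x^3 - 102x^2 + 9x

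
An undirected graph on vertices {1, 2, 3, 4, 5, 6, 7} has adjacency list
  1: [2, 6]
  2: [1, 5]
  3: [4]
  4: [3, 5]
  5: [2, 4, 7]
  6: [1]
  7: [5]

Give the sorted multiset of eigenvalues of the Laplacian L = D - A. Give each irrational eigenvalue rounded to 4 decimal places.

Each diagonal entry of L is the vertex degree and each off-diagonal entry is -1 where an edge is present, 0 otherwise; in the order [1, 2, 3, 4, 5, 6, 7] the diagonal is [2, 2, 1, 2, 3, 1, 1]. The multiplicity of 0 as a Laplacian eigenvalue equals the number of connected components. The single zero eigenvalue shows the graph is connected. There is one zero in the spectrum, matching the 1 component. The largest eigenvalue, 4.3342, is at most the vertex count 7.

[0, 0.2603, 0.6262, 1.4055, 2.2742, 3.0996, 4.3342]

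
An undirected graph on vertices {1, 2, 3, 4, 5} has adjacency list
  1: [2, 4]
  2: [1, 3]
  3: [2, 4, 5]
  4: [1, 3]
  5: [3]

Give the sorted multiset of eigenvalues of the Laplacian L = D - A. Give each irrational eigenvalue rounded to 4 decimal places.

With the vertex order [1, 2, 3, 4, 5], the degrees are [2, 2, 3, 2, 1], giving D = diag(2, 2, 3, 2, 1) and L = D - A. The multiplicity of 0 as a Laplacian eigenvalue equals the number of connected components. By the matrix-tree theorem the graph has (1/5) * product of the nonzero eigenvalues = 4 spanning trees.

[0, 0.8299, 2, 2.6889, 4.4812]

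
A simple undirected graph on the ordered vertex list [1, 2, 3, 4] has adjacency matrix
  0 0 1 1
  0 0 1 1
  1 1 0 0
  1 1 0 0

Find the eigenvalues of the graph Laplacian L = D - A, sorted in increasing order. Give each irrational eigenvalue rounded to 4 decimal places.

[0, 2, 2, 4]

Each diagonal entry of L is the vertex degree and each off-diagonal entry is -1 where an edge is present, 0 otherwise; in the order [1, 2, 3, 4] the diagonal is [2, 2, 2, 2]. The multiplicity of 0 as a Laplacian eigenvalue equals the number of connected components. The single zero eigenvalue shows the graph is connected. By the matrix-tree theorem the graph has (1/4) * product of the nonzero eigenvalues = 4 spanning trees. The eigenvalues sum to 8, which equals trace(L) = 2|E|.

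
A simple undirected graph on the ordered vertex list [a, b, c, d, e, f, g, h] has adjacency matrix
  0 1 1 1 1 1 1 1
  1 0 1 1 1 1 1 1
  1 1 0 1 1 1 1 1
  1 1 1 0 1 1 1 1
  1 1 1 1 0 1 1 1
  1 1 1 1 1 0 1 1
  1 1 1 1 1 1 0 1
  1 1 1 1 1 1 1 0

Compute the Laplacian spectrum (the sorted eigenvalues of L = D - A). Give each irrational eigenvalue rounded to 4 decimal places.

Each diagonal entry of L is the vertex degree and each off-diagonal entry is -1 where an edge is present, 0 otherwise; in the order [a, b, c, d, e, f, g, h] the diagonal is [7, 7, 7, 7, 7, 7, 7, 7]. L is symmetric positive semidefinite, so every eigenvalue is real and nonnegative. The single zero eigenvalue shows the graph is connected. By the matrix-tree theorem the graph has (1/8) * product of the nonzero eigenvalues = 262144 spanning trees.

[0, 8, 8, 8, 8, 8, 8, 8]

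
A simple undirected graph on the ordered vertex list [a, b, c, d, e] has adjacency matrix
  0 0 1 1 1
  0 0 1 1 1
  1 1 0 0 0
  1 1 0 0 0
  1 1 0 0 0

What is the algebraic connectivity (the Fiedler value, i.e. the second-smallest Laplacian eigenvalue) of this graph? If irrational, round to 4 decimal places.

2

Reading degrees in the order [a, b, c, d, e] gives [3, 3, 2, 2, 2]; set D = diag(3, 3, 2, 2, 2) and form L = D - A. The smallest Laplacian eigenvalue is always 0. The next one, lambda_2 = 2, measures how hard the graph is to disconnect: larger values mean better connectivity. The eigenvalues sum to 12, which equals trace(L) = 2|E|.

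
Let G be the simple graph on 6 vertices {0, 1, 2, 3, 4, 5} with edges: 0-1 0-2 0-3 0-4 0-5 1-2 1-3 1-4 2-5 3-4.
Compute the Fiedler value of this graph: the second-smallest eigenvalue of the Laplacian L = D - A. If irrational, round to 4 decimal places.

1.5188

With the vertex order [0, 1, 2, 3, 4, 5], the degrees are [5, 4, 3, 3, 3, 2], giving D = diag(5, 4, 3, 3, 3, 2) and L = D - A. The smallest Laplacian eigenvalue is always 0. The next one, lambda_2 = 1.5188, measures how hard the graph is to disconnect: larger values mean better connectivity. The eigenvalues sum to 20, which equals trace(L) = 2|E|.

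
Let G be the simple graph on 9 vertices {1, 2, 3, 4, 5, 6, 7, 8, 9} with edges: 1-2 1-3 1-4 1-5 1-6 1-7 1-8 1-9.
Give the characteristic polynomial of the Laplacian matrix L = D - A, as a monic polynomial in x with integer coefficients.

With the vertex order [1, 2, 3, 4, 5, 6, 7, 8, 9], the degrees are [8, 1, 1, 1, 1, 1, 1, 1, 1], giving D = diag(8, 1, 1, 1, 1, 1, 1, 1, 1) and L = D - A. Computing det(xI - L) by cofactor expansion (or equivalently via sum-over-permutations) gives x^9 - 16x^8 + 84x^7 - 224x^6 + 350x^5 - 336x^4 + 196x^3 - 64x^2 + 9x. The coefficient of x^8 equals -trace(L) = -16, matching the sum of degrees. There is one zero in the spectrum, matching the 1 component. By the matrix-tree theorem the graph has (1/9) * product of the nonzero eigenvalues = 1 spanning tree.

x^9 - 16x^8 + 84x^7 - 224x^6 + 350x^5 - 336x^4 + 196x^3 - 64x^2 + 9x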